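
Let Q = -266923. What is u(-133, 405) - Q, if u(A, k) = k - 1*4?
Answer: 267324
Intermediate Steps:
u(A, k) = -4 + k (u(A, k) = k - 4 = -4 + k)
u(-133, 405) - Q = (-4 + 405) - 1*(-266923) = 401 + 266923 = 267324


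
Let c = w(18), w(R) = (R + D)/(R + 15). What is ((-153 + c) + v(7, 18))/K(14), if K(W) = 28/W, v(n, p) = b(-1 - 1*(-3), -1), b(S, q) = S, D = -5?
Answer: -2485/33 ≈ -75.303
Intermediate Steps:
w(R) = (-5 + R)/(15 + R) (w(R) = (R - 5)/(R + 15) = (-5 + R)/(15 + R))
c = 13/33 (c = (-5 + 18)/(15 + 18) = 13/33 ≈ 0.39394)
v(n, p) = 2 (v(n, p) = -1 - 1*(-3) = -1 + 3 = 2)
((-153 + c) + v(7, 18))/K(14) = ((-153 + 13/33) + 2)/((28/14)) = (-5036/33 + 2)/((28*(1/14))) = -4970/33/2 = -4970/33*½ = -2485/33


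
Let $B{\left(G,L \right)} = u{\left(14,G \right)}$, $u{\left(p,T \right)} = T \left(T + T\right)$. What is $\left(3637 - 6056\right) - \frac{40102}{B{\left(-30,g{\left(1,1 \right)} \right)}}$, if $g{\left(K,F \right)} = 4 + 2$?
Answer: $- \frac{2197151}{900} \approx -2441.3$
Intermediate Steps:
$g{\left(K,F \right)} = 6$
$u{\left(p,T \right)} = 2 T^{2}$ ($u{\left(p,T \right)} = T 2 T = 2 T^{2}$)
$B{\left(G,L \right)} = 2 G^{2}$
$\left(3637 - 6056\right) - \frac{40102}{B{\left(-30,g{\left(1,1 \right)} \right)}} = \left(3637 - 6056\right) - \frac{40102}{2 \left(-30\right)^{2}} = -2419 - \frac{40102}{2 \cdot 900} = -2419 - \frac{40102}{1800} = -2419 - \frac{20051}{900} = - \frac{2197151}{900}$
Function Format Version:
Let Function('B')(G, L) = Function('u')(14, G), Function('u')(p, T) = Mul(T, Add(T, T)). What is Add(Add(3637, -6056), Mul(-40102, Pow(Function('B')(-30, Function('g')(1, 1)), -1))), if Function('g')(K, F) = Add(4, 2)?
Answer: Rational(-2197151, 900) ≈ -2441.3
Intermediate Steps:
Function('g')(K, F) = 6
Function('u')(p, T) = Mul(2, Pow(T, 2)) (Function('u')(p, T) = Mul(T, Mul(2, T)) = Mul(2, Pow(T, 2)))
Function('B')(G, L) = Mul(2, Pow(G, 2))
Add(Add(3637, -6056), Mul(-40102, Pow(Function('B')(-30, Function('g')(1, 1)), -1))) = Add(Add(3637, -6056), Mul(-40102, Pow(Mul(2, Pow(-30, 2)), -1))) = Add(-2419, Mul(-40102, Pow(Mul(2, 900), -1))) = Add(-2419, Mul(-40102, Pow(1800, -1))) = Add(-2419, Mul(-40102, Rational(1, 1800))) = Add(-2419, Rational(-20051, 900)) = Rational(-2197151, 900)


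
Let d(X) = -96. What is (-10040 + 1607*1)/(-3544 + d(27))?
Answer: 8433/3640 ≈ 2.3168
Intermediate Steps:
(-10040 + 1607*1)/(-3544 + d(27)) = (-10040 + 1607*1)/(-3544 - 96) = (-10040 + 1607)/(-3640) = -8433*(-1/3640) = 8433/3640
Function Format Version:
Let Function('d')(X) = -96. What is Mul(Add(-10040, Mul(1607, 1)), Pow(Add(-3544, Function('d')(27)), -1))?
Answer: Rational(8433, 3640) ≈ 2.3168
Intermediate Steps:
Mul(Add(-10040, Mul(1607, 1)), Pow(Add(-3544, Function('d')(27)), -1)) = Mul(Add(-10040, Mul(1607, 1)), Pow(Add(-3544, -96), -1)) = Mul(Add(-10040, 1607), Pow(-3640, -1)) = Mul(-8433, Rational(-1, 3640)) = Rational(8433, 3640)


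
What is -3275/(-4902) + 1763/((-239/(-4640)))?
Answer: 40100711365/1171578 ≈ 34228.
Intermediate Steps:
-3275/(-4902) + 1763/((-239/(-4640))) = -3275*(-1/4902) + 1763/((-239*(-1/4640))) = 3275/4902 + 1763/(239/4640) = 3275/4902 + 1763*(4640/239) = 3275/4902 + 8180320/239 = 40100711365/1171578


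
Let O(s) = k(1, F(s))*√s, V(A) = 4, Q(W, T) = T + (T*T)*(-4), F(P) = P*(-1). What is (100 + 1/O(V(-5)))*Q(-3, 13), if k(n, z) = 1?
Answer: -133263/2 ≈ -66632.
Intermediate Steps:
F(P) = -P
Q(W, T) = T - 4*T² (Q(W, T) = T + T²*(-4) = T - 4*T²)
O(s) = √s (O(s) = 1*√s = √s)
(100 + 1/O(V(-5)))*Q(-3, 13) = (100 + 1/(√4))*(13*(1 - 4*13)) = (100 + 1/2)*(13*(1 - 52)) = (100 + ½)*(13*(-51)) = (201/2)*(-663) = -133263/2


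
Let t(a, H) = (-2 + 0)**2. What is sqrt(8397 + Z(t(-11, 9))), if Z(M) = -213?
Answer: 2*sqrt(2046) ≈ 90.465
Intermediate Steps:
t(a, H) = 4 (t(a, H) = (-2)**2 = 4)
sqrt(8397 + Z(t(-11, 9))) = sqrt(8397 - 213) = sqrt(8184) = 2*sqrt(2046)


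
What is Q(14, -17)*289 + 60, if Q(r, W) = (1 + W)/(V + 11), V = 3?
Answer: -1892/7 ≈ -270.29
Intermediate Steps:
Q(r, W) = 1/14 + W/14 (Q(r, W) = (1 + W)/(3 + 11) = (1 + W)/14 = (1 + W)*(1/14) = 1/14 + W/14)
Q(14, -17)*289 + 60 = (1/14 + (1/14)*(-17))*289 + 60 = (1/14 - 17/14)*289 + 60 = -8/7*289 + 60 = -2312/7 + 60 = -1892/7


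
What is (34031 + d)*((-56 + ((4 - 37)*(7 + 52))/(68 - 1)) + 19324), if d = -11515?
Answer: 29023326644/67 ≈ 4.3318e+8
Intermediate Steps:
(34031 + d)*((-56 + ((4 - 37)*(7 + 52))/(68 - 1)) + 19324) = (34031 - 11515)*((-56 + ((4 - 37)*(7 + 52))/(68 - 1)) + 19324) = 22516*((-56 + (-33*59)/67) + 19324) = 22516*((-56 + (1/67)*(-1947)) + 19324) = 22516*((-56 - 1947/67) + 19324) = 22516*(-5699/67 + 19324) = 22516*(1289009/67) = 29023326644/67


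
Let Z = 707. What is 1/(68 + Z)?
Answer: 1/775 ≈ 0.0012903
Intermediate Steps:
1/(68 + Z) = 1/(68 + 707) = 1/775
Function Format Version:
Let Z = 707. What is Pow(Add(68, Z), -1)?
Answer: Rational(1, 775) ≈ 0.0012903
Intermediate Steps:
Pow(Add(68, Z), -1) = Pow(Add(68, 707), -1) = Pow(775, -1) = Rational(1, 775)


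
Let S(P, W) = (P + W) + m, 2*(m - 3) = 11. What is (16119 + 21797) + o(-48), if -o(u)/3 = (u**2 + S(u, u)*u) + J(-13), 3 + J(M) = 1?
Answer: 18410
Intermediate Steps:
m = 17/2 (m = 3 + (1/2)*11 = 3 + 11/2 = 17/2 ≈ 8.5000)
J(M) = -2 (J(M) = -3 + 1 = -2)
S(P, W) = 17/2 + P + W (S(P, W) = (P + W) + 17/2 = 17/2 + P + W)
o(u) = 6 - 3*u**2 - 3*u*(17/2 + 2*u) (o(u) = -3*((u**2 + (17/2 + u + u)*u) - 2) = -3*((u**2 + (17/2 + 2*u)*u) - 2) = -3*((u**2 + u*(17/2 + 2*u)) - 2) = -3*(-2 + u**2 + u*(17/2 + 2*u)) = 6 - 3*u**2 - 3*u*(17/2 + 2*u))
(16119 + 21797) + o(-48) = (16119 + 21797) + (6 - 9*(-48)**2 - 51/2*(-48)) = 37916 + (6 - 9*2304 + 1224) = 37916 + (6 - 20736 + 1224) = 37916 - 19506 = 18410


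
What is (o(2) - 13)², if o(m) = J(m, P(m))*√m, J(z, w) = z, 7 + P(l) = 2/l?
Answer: 177 - 52*√2 ≈ 103.46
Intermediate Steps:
P(l) = -7 + 2/l
o(m) = m^(3/2) (o(m) = m*√m = m^(3/2))
(o(2) - 13)² = (2^(3/2) - 13)² = (2*√2 - 13)² = (-13 + 2*√2)²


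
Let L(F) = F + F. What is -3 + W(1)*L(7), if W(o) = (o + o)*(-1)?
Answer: -31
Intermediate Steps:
L(F) = 2*F
W(o) = -2*o (W(o) = (2*o)*(-1) = -2*o)
-3 + W(1)*L(7) = -3 + (-2*1)*(2*7) = -3 - 2*14 = -3 - 28 = -31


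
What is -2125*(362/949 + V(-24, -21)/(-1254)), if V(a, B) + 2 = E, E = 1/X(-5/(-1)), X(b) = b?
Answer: -322756475/396682 ≈ -813.64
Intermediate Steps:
E = ⅕ (E = 1/(-5/(-1)) = 1/(-5*(-1)) = 1/5 = ⅕ ≈ 0.20000)
V(a, B) = -9/5 (V(a, B) = -2 + ⅕ = -9/5)
-2125*(362/949 + V(-24, -21)/(-1254)) = -2125*(362/949 - 9/5/(-1254)) = -2125*(362*(1/949) - 9/5*(-1/1254)) = -2125*(362/949 + 3/2090) = -2125*759427/1983410 = -322756475/396682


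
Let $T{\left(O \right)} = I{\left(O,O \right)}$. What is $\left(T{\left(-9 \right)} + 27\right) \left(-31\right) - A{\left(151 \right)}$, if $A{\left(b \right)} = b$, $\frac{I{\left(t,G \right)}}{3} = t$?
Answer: $-151$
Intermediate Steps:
$I{\left(t,G \right)} = 3 t$
$T{\left(O \right)} = 3 O$
$\left(T{\left(-9 \right)} + 27\right) \left(-31\right) - A{\left(151 \right)} = \left(3 \left(-9\right) + 27\right) \left(-31\right) - 151 = \left(-27 + 27\right) \left(-31\right) - 151 = 0 \left(-31\right) - 151 = 0 - 151 = -151$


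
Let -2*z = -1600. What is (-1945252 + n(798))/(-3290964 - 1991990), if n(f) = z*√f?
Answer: 972626/2641477 - 400*√798/2641477 ≈ 0.36393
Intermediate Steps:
z = 800 (z = -½*(-1600) = 800)
n(f) = 800*√f
(-1945252 + n(798))/(-3290964 - 1991990) = (-1945252 + 800*√798)/(-3290964 - 1991990) = (-1945252 + 800*√798)/(-5282954) = (-1945252 + 800*√798)*(-1/5282954) = 972626/2641477 - 400*√798/2641477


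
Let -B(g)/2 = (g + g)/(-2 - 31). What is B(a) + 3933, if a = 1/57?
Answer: 7397977/1881 ≈ 3933.0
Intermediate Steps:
a = 1/57 ≈ 0.017544
B(g) = 4*g/33 (B(g) = -2*(g + g)/(-2 - 31) = -2*2*g/(-33) = -2*2*g*(-1)/33 = -(-4)*g/33 = 4*g/33)
B(a) + 3933 = (4/33)*(1/57) + 3933 = 4/1881 + 3933 = 7397977/1881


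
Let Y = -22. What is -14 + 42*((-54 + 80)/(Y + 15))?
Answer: -170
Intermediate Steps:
-14 + 42*((-54 + 80)/(Y + 15)) = -14 + 42*((-54 + 80)/(-22 + 15)) = -14 + 42*(26/(-7)) = -14 + 42*(26*(-⅐)) = -14 + 42*(-26/7) = -14 - 156 = -170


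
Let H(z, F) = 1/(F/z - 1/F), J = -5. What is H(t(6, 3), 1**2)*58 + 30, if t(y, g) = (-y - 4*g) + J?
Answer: -307/12 ≈ -25.583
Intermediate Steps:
t(y, g) = -5 - y - 4*g (t(y, g) = (-y - 4*g) - 5 = -5 - y - 4*g)
H(z, F) = 1/(-1/F + F/z)
H(t(6, 3), 1**2)*58 + 30 = (1**2*(-5 - 1*6 - 4*3)/((1**2)**2 - (-5 - 1*6 - 4*3)))*58 + 30 = (1*(-5 - 6 - 12)/(1**2 - (-5 - 6 - 12)))*58 + 30 = (1*(-23)/(1 - 1*(-23)))*58 + 30 = (1*(-23)/(1 + 23))*58 + 30 = (1*(-23)/24)*58 + 30 = (1*(-23)*(1/24))*58 + 30 = -23/24*58 + 30 = -667/12 + 30 = -307/12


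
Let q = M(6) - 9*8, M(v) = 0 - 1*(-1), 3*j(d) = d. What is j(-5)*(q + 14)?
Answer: 95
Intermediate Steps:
j(d) = d/3
M(v) = 1 (M(v) = 0 + 1 = 1)
q = -71 (q = 1 - 9*8 = 1 - 72 = -71)
j(-5)*(q + 14) = ((⅓)*(-5))*(-71 + 14) = -5/3*(-57) = 95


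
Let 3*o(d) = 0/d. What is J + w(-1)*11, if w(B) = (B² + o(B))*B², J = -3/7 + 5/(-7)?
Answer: 69/7 ≈ 9.8571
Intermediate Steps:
J = -8/7 (J = -3*⅐ + 5*(-⅐) = -3/7 - 5/7 = -8/7 ≈ -1.1429)
o(d) = 0 (o(d) = (0/d)/3 = (⅓)*0 = 0)
w(B) = B⁴ (w(B) = (B² + 0)*B² = B²*B² = B⁴)
J + w(-1)*11 = -8/7 + (-1)⁴*11 = -8/7 + 1*11 = -8/7 + 11 = 69/7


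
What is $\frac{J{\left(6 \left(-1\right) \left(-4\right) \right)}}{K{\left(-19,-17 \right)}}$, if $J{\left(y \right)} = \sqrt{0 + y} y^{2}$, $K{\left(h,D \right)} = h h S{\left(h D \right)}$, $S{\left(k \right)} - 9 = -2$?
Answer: $\frac{1152 \sqrt{6}}{2527} \approx 1.1167$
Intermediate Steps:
$S{\left(k \right)} = 7$ ($S{\left(k \right)} = 9 - 2 = 7$)
$K{\left(h,D \right)} = 7 h^{2}$ ($K{\left(h,D \right)} = h h 7 = h^{2} \cdot 7 = 7 h^{2}$)
$J{\left(y \right)} = y^{\frac{5}{2}}$ ($J{\left(y \right)} = \sqrt{y} y^{2} = y^{\frac{5}{2}}$)
$\frac{J{\left(6 \left(-1\right) \left(-4\right) \right)}}{K{\left(-19,-17 \right)}} = \frac{\left(6 \left(-1\right) \left(-4\right)\right)^{\frac{5}{2}}}{7 \left(-19\right)^{2}} = \frac{\left(\left(-6\right) \left(-4\right)\right)^{\frac{5}{2}}}{7 \cdot 361} = \frac{24^{\frac{5}{2}}}{2527} = 1152 \sqrt{6} \cdot \frac{1}{2527} = \frac{1152 \sqrt{6}}{2527}$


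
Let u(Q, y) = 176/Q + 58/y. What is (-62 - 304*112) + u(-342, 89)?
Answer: -519118004/15219 ≈ -34110.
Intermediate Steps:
u(Q, y) = 58/y + 176/Q
(-62 - 304*112) + u(-342, 89) = (-62 - 304*112) + (58/89 + 176/(-342)) = (-62 - 34048) + (58*(1/89) + 176*(-1/342)) = -34110 + (58/89 - 88/171) = -34110 + 2086/15219 = -519118004/15219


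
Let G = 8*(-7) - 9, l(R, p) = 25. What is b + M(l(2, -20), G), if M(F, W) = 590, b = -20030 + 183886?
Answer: 164446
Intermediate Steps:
b = 163856
G = -65 (G = -56 - 9 = -65)
b + M(l(2, -20), G) = 163856 + 590 = 164446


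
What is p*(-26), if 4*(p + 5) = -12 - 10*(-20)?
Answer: -1092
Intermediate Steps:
p = 42 (p = -5 + (-12 - 10*(-20))/4 = -5 + (-12 + 200)/4 = -5 + (¼)*188 = -5 + 47 = 42)
p*(-26) = 42*(-26) = -1092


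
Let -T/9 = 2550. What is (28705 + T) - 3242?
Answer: 2513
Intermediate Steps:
T = -22950 (T = -9*2550 = -22950)
(28705 + T) - 3242 = (28705 - 22950) - 3242 = 5755 - 3242 = 2513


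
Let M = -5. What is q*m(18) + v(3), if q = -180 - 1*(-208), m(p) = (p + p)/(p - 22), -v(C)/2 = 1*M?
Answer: -242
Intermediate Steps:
v(C) = 10 (v(C) = -2*(-5) = 10)
m(p) = 2*p/(-22 + p) (m(p) = (2*p)/(-22 + p) = 2*p/(-22 + p))
q = 28 (q = -180 + 208 = 28)
q*m(18) + v(3) = 28*(2*18/(-22 + 18)) + 10 = 28*(2*18/(-4)) + 10 = 28*(2*18*(-1/4)) + 10 = 28*(-9) + 10 = -252 + 10 = -242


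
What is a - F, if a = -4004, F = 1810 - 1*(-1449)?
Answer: -7263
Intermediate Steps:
F = 3259 (F = 1810 + 1449 = 3259)
a - F = -4004 - 1*3259 = -4004 - 3259 = -7263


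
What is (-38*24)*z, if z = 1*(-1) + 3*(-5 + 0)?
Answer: 14592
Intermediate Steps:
z = -16 (z = -1 + 3*(-5) = -1 - 15 = -16)
(-38*24)*z = -38*24*(-16) = -912*(-16) = 14592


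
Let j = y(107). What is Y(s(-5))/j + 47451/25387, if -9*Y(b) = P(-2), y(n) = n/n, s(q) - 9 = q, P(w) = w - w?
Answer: 47451/25387 ≈ 1.8691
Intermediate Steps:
P(w) = 0
s(q) = 9 + q
y(n) = 1
j = 1
Y(b) = 0 (Y(b) = -⅑*0 = 0)
Y(s(-5))/j + 47451/25387 = 0/1 + 47451/25387 = 0*1 + 47451*(1/25387) = 0 + 47451/25387 = 47451/25387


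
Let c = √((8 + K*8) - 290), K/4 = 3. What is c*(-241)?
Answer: -241*I*√186 ≈ -3286.8*I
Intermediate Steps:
K = 12 (K = 4*3 = 12)
c = I*√186 (c = √((8 + 12*8) - 290) = √((8 + 96) - 290) = √(104 - 290) = √(-186) = I*√186 ≈ 13.638*I)
c*(-241) = (I*√186)*(-241) = -241*I*√186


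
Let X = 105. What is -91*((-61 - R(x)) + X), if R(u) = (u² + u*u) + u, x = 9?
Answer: 11557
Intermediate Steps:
R(u) = u + 2*u² (R(u) = (u² + u²) + u = 2*u² + u = u + 2*u²)
-91*((-61 - R(x)) + X) = -91*((-61 - 9*(1 + 2*9)) + 105) = -91*((-61 - 9*(1 + 18)) + 105) = -91*((-61 - 9*19) + 105) = -91*((-61 - 1*171) + 105) = -91*((-61 - 171) + 105) = -91*(-232 + 105) = -91*(-127) = 11557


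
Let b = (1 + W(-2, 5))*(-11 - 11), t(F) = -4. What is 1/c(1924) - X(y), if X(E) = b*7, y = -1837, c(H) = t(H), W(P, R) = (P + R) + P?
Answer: 1231/4 ≈ 307.75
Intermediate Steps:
W(P, R) = R + 2*P
c(H) = -4
b = -44 (b = (1 + (5 + 2*(-2)))*(-11 - 11) = (1 + (5 - 4))*(-22) = (1 + 1)*(-22) = 2*(-22) = -44)
X(E) = -308 (X(E) = -44*7 = -308)
1/c(1924) - X(y) = 1/(-4) - 1*(-308) = -¼ + 308 = 1231/4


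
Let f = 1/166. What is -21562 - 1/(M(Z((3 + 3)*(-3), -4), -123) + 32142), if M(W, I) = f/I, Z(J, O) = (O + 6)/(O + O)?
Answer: -14150609224928/656275355 ≈ -21562.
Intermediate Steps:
Z(J, O) = (6 + O)/(2*O) (Z(J, O) = (6 + O)/((2*O)) = (6 + O)*(1/(2*O)) = (6 + O)/(2*O))
f = 1/166 ≈ 0.0060241
M(W, I) = 1/(166*I)
-21562 - 1/(M(Z((3 + 3)*(-3), -4), -123) + 32142) = -21562 - 1/((1/166)/(-123) + 32142) = -21562 - 1/((1/166)*(-1/123) + 32142) = -21562 - 1/(-1/20418 + 32142) = -21562 - 1/656275355/20418 = -21562 - 1*20418/656275355 = -21562 - 20418/656275355 = -14150609224928/656275355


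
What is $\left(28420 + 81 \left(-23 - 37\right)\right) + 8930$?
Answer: $32490$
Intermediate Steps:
$\left(28420 + 81 \left(-23 - 37\right)\right) + 8930 = \left(28420 + 81 \left(-60\right)\right) + 8930 = \left(28420 - 4860\right) + 8930 = 23560 + 8930 = 32490$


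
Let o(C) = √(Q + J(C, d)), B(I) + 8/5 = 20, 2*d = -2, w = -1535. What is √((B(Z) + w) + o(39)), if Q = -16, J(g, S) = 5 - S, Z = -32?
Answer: √(-37915 + 25*I*√10)/5 ≈ 0.040601 + 38.944*I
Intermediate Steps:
d = -1 (d = (½)*(-2) = -1)
B(I) = 92/5 (B(I) = -8/5 + 20 = 92/5)
o(C) = I*√10 (o(C) = √(-16 + (5 - 1*(-1))) = √(-16 + (5 + 1)) = √(-16 + 6) = √(-10) = I*√10)
√((B(Z) + w) + o(39)) = √((92/5 - 1535) + I*√10) = √(-7583/5 + I*√10)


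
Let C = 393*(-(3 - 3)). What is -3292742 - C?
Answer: -3292742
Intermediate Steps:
C = 0 (C = 393*(-1*0) = 393*0 = 0)
-3292742 - C = -3292742 - 1*0 = -3292742 + 0 = -3292742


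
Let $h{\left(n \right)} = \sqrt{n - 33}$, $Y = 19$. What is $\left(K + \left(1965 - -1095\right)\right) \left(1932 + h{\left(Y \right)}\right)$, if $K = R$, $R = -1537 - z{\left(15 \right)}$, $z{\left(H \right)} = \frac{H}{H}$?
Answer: $2940504 + 1522 i \sqrt{14} \approx 2.9405 \cdot 10^{6} + 5694.8 i$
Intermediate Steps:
$z{\left(H \right)} = 1$
$R = -1538$ ($R = -1537 - 1 = -1538$)
$K = -1538$
$h{\left(n \right)} = \sqrt{-33 + n}$
$\left(K + \left(1965 - -1095\right)\right) \left(1932 + h{\left(Y \right)}\right) = \left(-1538 + \left(1965 - -1095\right)\right) \left(1932 + \sqrt{-33 + 19}\right) = \left(-1538 + \left(1965 + 1095\right)\right) \left(1932 + \sqrt{-14}\right) = \left(-1538 + 3060\right) \left(1932 + i \sqrt{14}\right) = 1522 \left(1932 + i \sqrt{14}\right) = 2940504 + 1522 i \sqrt{14}$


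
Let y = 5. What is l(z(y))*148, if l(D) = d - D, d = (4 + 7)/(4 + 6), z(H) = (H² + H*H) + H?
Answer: -39886/5 ≈ -7977.2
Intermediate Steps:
z(H) = H + 2*H² (z(H) = (H² + H²) + H = 2*H² + H = H + 2*H²)
d = 11/10 ≈ 1.1000
l(D) = 11/10 - D
l(z(y))*148 = (11/10 - 5*(1 + 2*5))*148 = (11/10 - 5*(1 + 10))*148 = (11/10 - 5*11)*148 = (11/10 - 1*55)*148 = (11/10 - 55)*148 = -539/10*148 = -39886/5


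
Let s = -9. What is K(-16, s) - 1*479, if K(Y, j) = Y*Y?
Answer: -223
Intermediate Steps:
K(Y, j) = Y²
K(-16, s) - 1*479 = (-16)² - 1*479 = 256 - 479 = -223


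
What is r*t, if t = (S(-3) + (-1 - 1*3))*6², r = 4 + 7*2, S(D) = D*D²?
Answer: -20088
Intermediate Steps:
S(D) = D³
r = 18 (r = 4 + 14 = 18)
t = -1116 (t = ((-3)³ + (-1 - 1*3))*6² = (-27 + (-1 - 3))*36 = (-27 - 4)*36 = -31*36 = -1116)
r*t = 18*(-1116) = -20088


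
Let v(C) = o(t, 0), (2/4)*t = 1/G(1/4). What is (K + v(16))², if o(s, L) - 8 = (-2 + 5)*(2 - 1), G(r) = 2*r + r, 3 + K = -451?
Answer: 196249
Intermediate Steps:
K = -454 (K = -3 - 451 = -454)
G(r) = 3*r
t = 8/3 (t = 2*(1/(3/4)) = 2*(1/(3*(¼))) = 2*(1/(¾)) = 2*(1*(4/3)) = 2*(4/3) = 8/3 ≈ 2.6667)
o(s, L) = 11 (o(s, L) = 8 + (-2 + 5)*(2 - 1) = 8 + 3*1 = 8 + 3 = 11)
v(C) = 11
(K + v(16))² = (-454 + 11)² = (-443)² = 196249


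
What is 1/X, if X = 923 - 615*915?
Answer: -1/561802 ≈ -1.7800e-6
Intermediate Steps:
X = -561802 (X = 923 - 562725 = -561802)
1/X = 1/(-561802) = -1/561802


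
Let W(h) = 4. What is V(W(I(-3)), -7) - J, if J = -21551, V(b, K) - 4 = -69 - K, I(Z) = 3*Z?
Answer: 21493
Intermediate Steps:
V(b, K) = -65 - K (V(b, K) = 4 + (-69 - K) = -65 - K)
V(W(I(-3)), -7) - J = (-65 - 1*(-7)) - 1*(-21551) = (-65 + 7) + 21551 = -58 + 21551 = 21493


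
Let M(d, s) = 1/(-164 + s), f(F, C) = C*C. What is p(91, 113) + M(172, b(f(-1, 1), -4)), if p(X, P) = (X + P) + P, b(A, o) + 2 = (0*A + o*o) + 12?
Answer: 43745/138 ≈ 316.99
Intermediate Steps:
f(F, C) = C**2
b(A, o) = 10 + o**2 (b(A, o) = -2 + ((0*A + o*o) + 12) = -2 + ((0 + o**2) + 12) = -2 + (o**2 + 12) = -2 + (12 + o**2) = 10 + o**2)
p(X, P) = X + 2*P (p(X, P) = (P + X) + P = X + 2*P)
p(91, 113) + M(172, b(f(-1, 1), -4)) = (91 + 2*113) + 1/(-164 + (10 + (-4)**2)) = (91 + 226) + 1/(-164 + (10 + 16)) = 317 + 1/(-164 + 26) = 317 + 1/(-138) = 317 - 1/138 = 43745/138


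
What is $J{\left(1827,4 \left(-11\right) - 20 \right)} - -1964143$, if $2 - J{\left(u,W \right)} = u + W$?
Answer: $1962382$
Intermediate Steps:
$J{\left(u,W \right)} = 2 - W - u$ ($J{\left(u,W \right)} = 2 - \left(u + W\right) = 2 - \left(W + u\right) = 2 - W - u$)
$J{\left(1827,4 \left(-11\right) - 20 \right)} - -1964143 = \left(2 - \left(4 \left(-11\right) - 20\right) - 1827\right) - -1964143 = \left(2 - \left(-44 - 20\right) - 1827\right) + 1964143 = \left(2 - -64 - 1827\right) + 1964143 = \left(2 + 64 - 1827\right) + 1964143 = -1761 + 1964143 = 1962382$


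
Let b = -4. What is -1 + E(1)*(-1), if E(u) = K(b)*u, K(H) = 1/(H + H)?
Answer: -7/8 ≈ -0.87500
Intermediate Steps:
K(H) = 1/(2*H)
E(u) = -u/8 (E(u) = ((½)/(-4))*u = ((½)*(-¼))*u = -u/8)
-1 + E(1)*(-1) = -1 - ⅛*1*(-1) = -1 - ⅛*(-1) = -1 + ⅛ = -7/8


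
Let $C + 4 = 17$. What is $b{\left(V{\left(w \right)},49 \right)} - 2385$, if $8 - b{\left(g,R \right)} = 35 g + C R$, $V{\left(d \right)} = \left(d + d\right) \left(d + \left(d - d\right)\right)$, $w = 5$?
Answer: $-4764$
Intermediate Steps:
$C = 13$ ($C = -4 + 17 = 13$)
$V{\left(d \right)} = 2 d^{2}$ ($V{\left(d \right)} = 2 d \left(d + 0\right) = 2 d d = 2 d^{2}$)
$b{\left(g,R \right)} = 8 - 35 g - 13 R$ ($b{\left(g,R \right)} = 8 - \left(35 g + 13 R\right) = 8 - \left(13 R + 35 g\right) = 8 - 35 g - 13 R$)
$b{\left(V{\left(w \right)},49 \right)} - 2385 = \left(8 - 35 \cdot 2 \cdot 5^{2} - 637\right) - 2385 = \left(8 - 35 \cdot 2 \cdot 25 - 637\right) - 2385 = \left(8 - 1750 - 637\right) - 2385 = -2379 - 2385 = -4764$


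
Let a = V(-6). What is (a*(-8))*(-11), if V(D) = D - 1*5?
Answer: -968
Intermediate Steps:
V(D) = -5 + D (V(D) = D - 5 = -5 + D)
a = -11 (a = -5 - 6 = -11)
(a*(-8))*(-11) = -11*(-8)*(-11) = 88*(-11) = -968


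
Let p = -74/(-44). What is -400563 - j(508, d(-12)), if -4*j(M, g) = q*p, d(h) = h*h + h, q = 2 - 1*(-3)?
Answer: -35249359/88 ≈ -4.0056e+5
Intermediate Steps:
q = 5 (q = 2 + 3 = 5)
p = 37/22 (p = -74*(-1/44) = 37/22 ≈ 1.6818)
d(h) = h + h**2 (d(h) = h**2 + h = h + h**2)
j(M, g) = -185/88 (j(M, g) = -5*37/(4*22) = -1/4*185/22 = -185/88)
-400563 - j(508, d(-12)) = -400563 - 1*(-185/88) = -400563 + 185/88 = -35249359/88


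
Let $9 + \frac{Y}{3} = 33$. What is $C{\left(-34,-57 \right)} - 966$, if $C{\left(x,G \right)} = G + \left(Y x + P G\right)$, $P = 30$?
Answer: $-5181$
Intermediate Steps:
$Y = 72$ ($Y = -27 + 3 \cdot 33 = -27 + 99 = 72$)
$C{\left(x,G \right)} = 31 G + 72 x$ ($C{\left(x,G \right)} = G + \left(72 x + 30 G\right) = G + \left(30 G + 72 x\right) = 31 G + 72 x$)
$C{\left(-34,-57 \right)} - 966 = \left(31 \left(-57\right) + 72 \left(-34\right)\right) - 966 = \left(-1767 - 2448\right) - 966 = -4215 - 966 = -5181$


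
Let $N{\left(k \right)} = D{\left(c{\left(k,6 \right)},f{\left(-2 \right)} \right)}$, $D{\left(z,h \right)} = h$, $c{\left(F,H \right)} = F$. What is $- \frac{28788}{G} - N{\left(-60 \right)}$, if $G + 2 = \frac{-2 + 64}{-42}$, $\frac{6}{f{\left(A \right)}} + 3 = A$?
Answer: $\frac{3023178}{365} \approx 8282.7$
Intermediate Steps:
$f{\left(A \right)} = \frac{6}{-3 + A}$
$N{\left(k \right)} = - \frac{6}{5}$ ($N{\left(k \right)} = \frac{6}{-3 - 2} = \frac{6}{-5} = 6 \left(- \frac{1}{5}\right) = - \frac{6}{5}$)
$G = - \frac{73}{21}$ ($G = -2 + \frac{-2 + 64}{-42} = -2 + 62 \left(- \frac{1}{42}\right) = -2 - \frac{31}{21} = - \frac{73}{21} \approx -3.4762$)
$- \frac{28788}{G} - N{\left(-60 \right)} = - \frac{28788}{- \frac{73}{21}} - - \frac{6}{5} = \left(-28788\right) \left(- \frac{21}{73}\right) + \frac{6}{5} = \frac{604548}{73} + \frac{6}{5} = \frac{3023178}{365}$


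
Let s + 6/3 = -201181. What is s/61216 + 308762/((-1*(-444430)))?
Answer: -35255293049/13603113440 ≈ -2.5917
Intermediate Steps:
s = -201183 (s = -2 - 201181 = -201183)
s/61216 + 308762/((-1*(-444430))) = -201183/61216 + 308762/((-1*(-444430))) = -201183*1/61216 + 308762/444430 = -201183/61216 + 308762*(1/444430) = -201183/61216 + 154381/222215 = -35255293049/13603113440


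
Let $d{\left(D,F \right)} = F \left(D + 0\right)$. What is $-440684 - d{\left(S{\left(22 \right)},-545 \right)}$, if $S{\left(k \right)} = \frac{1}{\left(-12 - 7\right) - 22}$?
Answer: $- \frac{18068589}{41} \approx -4.407 \cdot 10^{5}$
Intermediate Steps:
$S{\left(k \right)} = - \frac{1}{41}$ ($S{\left(k \right)} = \frac{1}{\left(-12 - 7\right) - 22} = \frac{1}{-19 - 22} = \frac{1}{-41} = - \frac{1}{41}$)
$d{\left(D,F \right)} = D F$ ($d{\left(D,F \right)} = F D = D F$)
$-440684 - d{\left(S{\left(22 \right)},-545 \right)} = -440684 - \left(- \frac{1}{41}\right) \left(-545\right) = -440684 - \frac{545}{41} = - \frac{18068589}{41}$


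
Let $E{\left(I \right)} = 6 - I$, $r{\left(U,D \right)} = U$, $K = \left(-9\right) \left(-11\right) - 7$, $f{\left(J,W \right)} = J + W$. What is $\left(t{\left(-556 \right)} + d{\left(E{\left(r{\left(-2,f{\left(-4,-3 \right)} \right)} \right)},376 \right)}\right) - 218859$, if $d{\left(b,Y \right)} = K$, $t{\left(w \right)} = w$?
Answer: $-219323$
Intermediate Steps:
$K = 92$ ($K = 99 - 7 = 92$)
$d{\left(b,Y \right)} = 92$
$\left(t{\left(-556 \right)} + d{\left(E{\left(r{\left(-2,f{\left(-4,-3 \right)} \right)} \right)},376 \right)}\right) - 218859 = \left(-556 + 92\right) - 218859 = -464 - 218859 = -219323$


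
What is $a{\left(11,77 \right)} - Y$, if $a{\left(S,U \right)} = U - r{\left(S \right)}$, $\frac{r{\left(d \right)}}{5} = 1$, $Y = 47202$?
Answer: $-47130$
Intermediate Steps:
$r{\left(d \right)} = 5$ ($r{\left(d \right)} = 5 \cdot 1 = 5$)
$a{\left(S,U \right)} = -5 + U$ ($a{\left(S,U \right)} = U - 5 = -5 + U$)
$a{\left(11,77 \right)} - Y = \left(-5 + 77\right) - 47202 = 72 - 47202 = -47130$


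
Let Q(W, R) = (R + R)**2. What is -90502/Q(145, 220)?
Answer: -45251/96800 ≈ -0.46747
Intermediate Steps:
Q(W, R) = 4*R**2 (Q(W, R) = (2*R)**2 = 4*R**2)
-90502/Q(145, 220) = -90502/(4*220**2) = -90502/(4*48400) = -90502/193600 = -90502*1/193600 = -45251/96800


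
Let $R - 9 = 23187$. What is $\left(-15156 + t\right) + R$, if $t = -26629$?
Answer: $-18589$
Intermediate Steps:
$R = 23196$ ($R = 9 + 23187 = 23196$)
$\left(-15156 + t\right) + R = \left(-15156 - 26629\right) + 23196 = -41785 + 23196 = -18589$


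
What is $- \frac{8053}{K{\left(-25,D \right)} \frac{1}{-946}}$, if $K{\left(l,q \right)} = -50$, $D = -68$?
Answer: $- \frac{3809069}{25} \approx -1.5236 \cdot 10^{5}$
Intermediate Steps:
$- \frac{8053}{K{\left(-25,D \right)} \frac{1}{-946}} = - \frac{8053}{\left(-50\right) \frac{1}{-946}} = - \frac{8053}{\left(-50\right) \left(- \frac{1}{946}\right)} = - \frac{8053}{\frac{25}{473}} = \left(-8053\right) \frac{473}{25} = - \frac{3809069}{25}$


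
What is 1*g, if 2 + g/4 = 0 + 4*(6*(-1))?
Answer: -104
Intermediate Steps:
g = -104 (g = -8 + 4*(0 + 4*(6*(-1))) = -8 + 4*(0 + 4*(-6)) = -8 + 4*(0 - 24) = -8 + 4*(-24) = -8 - 96 = -104)
1*g = 1*(-104) = -104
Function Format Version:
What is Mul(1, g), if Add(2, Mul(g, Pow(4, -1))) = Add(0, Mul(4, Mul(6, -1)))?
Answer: -104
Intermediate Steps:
g = -104 (g = Add(-8, Mul(4, Add(0, Mul(4, Mul(6, -1))))) = Add(-8, Mul(4, Add(0, Mul(4, -6)))) = Add(-8, Mul(4, Add(0, -24))) = Add(-8, Mul(4, -24)) = Add(-8, -96) = -104)
Mul(1, g) = Mul(1, -104) = -104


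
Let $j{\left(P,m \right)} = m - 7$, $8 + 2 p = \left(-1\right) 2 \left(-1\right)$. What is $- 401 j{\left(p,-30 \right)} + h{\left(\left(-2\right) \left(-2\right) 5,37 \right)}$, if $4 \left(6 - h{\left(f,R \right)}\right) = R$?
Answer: $\frac{59335}{4} \approx 14834.0$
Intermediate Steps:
$h{\left(f,R \right)} = 6 - \frac{R}{4}$
$p = -3$ ($p = -4 + \frac{\left(-1\right) 2 \left(-1\right)}{2} = -4 + \frac{\left(-2\right) \left(-1\right)}{2} = -4 + \frac{1}{2} \cdot 2 = -4 + 1 = -3$)
$j{\left(P,m \right)} = -7 + m$
$- 401 j{\left(p,-30 \right)} + h{\left(\left(-2\right) \left(-2\right) 5,37 \right)} = - 401 \left(-7 - 30\right) + \left(6 - \frac{37}{4}\right) = \left(-401\right) \left(-37\right) + \left(6 - \frac{37}{4}\right) = 14837 - \frac{13}{4} = \frac{59335}{4}$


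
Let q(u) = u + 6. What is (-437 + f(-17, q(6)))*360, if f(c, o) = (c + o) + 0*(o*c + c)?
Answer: -159120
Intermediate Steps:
q(u) = 6 + u
f(c, o) = c + o (f(c, o) = (c + o) + 0*(c*o + c) = (c + o) + 0*(c + c*o) = (c + o) + 0 = c + o)
(-437 + f(-17, q(6)))*360 = (-437 + (-17 + (6 + 6)))*360 = (-437 + (-17 + 12))*360 = (-437 - 5)*360 = -442*360 = -159120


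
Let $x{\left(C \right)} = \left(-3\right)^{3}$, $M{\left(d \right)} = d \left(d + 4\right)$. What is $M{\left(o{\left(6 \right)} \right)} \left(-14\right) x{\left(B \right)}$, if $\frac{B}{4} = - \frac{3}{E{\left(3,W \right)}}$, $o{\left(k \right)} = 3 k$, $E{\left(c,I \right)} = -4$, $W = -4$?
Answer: $149688$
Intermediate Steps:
$M{\left(d \right)} = d \left(4 + d\right)$
$B = 3$ ($B = 4 \left(- \frac{3}{-4}\right) = 4 \left(\left(-3\right) \left(- \frac{1}{4}\right)\right) = 4 \cdot \frac{3}{4} = 3$)
$x{\left(C \right)} = -27$
$M{\left(o{\left(6 \right)} \right)} \left(-14\right) x{\left(B \right)} = 3 \cdot 6 \left(4 + 3 \cdot 6\right) \left(-14\right) \left(-27\right) = 18 \left(4 + 18\right) \left(-14\right) \left(-27\right) = 18 \cdot 22 \left(-14\right) \left(-27\right) = 396 \left(-14\right) \left(-27\right) = \left(-5544\right) \left(-27\right) = 149688$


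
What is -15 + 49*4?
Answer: 181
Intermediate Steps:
-15 + 49*4 = -15 + 196 = 181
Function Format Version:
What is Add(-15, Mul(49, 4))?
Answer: 181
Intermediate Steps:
Add(-15, Mul(49, 4)) = Add(-15, 196) = 181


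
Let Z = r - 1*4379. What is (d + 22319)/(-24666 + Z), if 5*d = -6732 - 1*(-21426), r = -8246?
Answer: -126289/186455 ≈ -0.67732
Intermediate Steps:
Z = -12625 (Z = -8246 - 1*4379 = -8246 - 4379 = -12625)
d = 14694/5 (d = (-6732 - 1*(-21426))/5 = (-6732 + 21426)/5 = (⅕)*14694 = 14694/5 ≈ 2938.8)
(d + 22319)/(-24666 + Z) = (14694/5 + 22319)/(-24666 - 12625) = (126289/5)/(-37291) = (126289/5)*(-1/37291) = -126289/186455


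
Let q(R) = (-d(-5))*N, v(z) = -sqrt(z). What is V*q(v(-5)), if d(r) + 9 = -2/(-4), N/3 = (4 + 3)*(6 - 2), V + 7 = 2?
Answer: -3570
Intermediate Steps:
V = -5 (V = -7 + 2 = -5)
N = 84 (N = 3*((4 + 3)*(6 - 2)) = 3*(7*4) = 3*28 = 84)
d(r) = -17/2 (d(r) = -9 - 2/(-4) = -9 - 2*(-1/4) = -9 + 1/2 = -17/2)
q(R) = 714 (q(R) = -1*(-17/2)*84 = (17/2)*84 = 714)
V*q(v(-5)) = -5*714 = -3570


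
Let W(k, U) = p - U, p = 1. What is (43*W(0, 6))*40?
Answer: -8600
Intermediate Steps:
W(k, U) = 1 - U
(43*W(0, 6))*40 = (43*(1 - 1*6))*40 = (43*(1 - 6))*40 = (43*(-5))*40 = -215*40 = -8600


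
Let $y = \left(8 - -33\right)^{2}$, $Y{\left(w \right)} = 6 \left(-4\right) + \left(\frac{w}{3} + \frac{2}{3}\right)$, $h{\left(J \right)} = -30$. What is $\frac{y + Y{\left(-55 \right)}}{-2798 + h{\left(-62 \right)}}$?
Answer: $- \frac{2459}{4242} \approx -0.57968$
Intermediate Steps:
$Y{\left(w \right)} = - \frac{70}{3} + \frac{w}{3}$ ($Y{\left(w \right)} = -24 + \left(w \frac{1}{3} + 2 \cdot \frac{1}{3}\right) = -24 + \left(\frac{w}{3} + \frac{2}{3}\right) = -24 + \left(\frac{2}{3} + \frac{w}{3}\right) = - \frac{70}{3} + \frac{w}{3}$)
$y = 1681$ ($y = \left(8 + 33\right)^{2} = 41^{2} = 1681$)
$\frac{y + Y{\left(-55 \right)}}{-2798 + h{\left(-62 \right)}} = \frac{1681 + \left(- \frac{70}{3} + \frac{1}{3} \left(-55\right)\right)}{-2798 - 30} = \frac{1681 - \frac{125}{3}}{-2828} = \left(1681 - \frac{125}{3}\right) \left(- \frac{1}{2828}\right) = \frac{4918}{3} \left(- \frac{1}{2828}\right) = - \frac{2459}{4242}$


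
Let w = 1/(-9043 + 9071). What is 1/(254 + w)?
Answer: 28/7113 ≈ 0.0039365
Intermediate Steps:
w = 1/28 ≈ 0.035714
1/(254 + w) = 1/(254 + 1/28) = 1/(7113/28) = 28/7113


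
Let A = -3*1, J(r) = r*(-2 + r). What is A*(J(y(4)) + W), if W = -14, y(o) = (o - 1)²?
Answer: -147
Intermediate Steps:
y(o) = (-1 + o)²
A = -3
A*(J(y(4)) + W) = -3*((-1 + 4)²*(-2 + (-1 + 4)²) - 14) = -3*(3²*(-2 + 3²) - 14) = -3*(9*(-2 + 9) - 14) = -3*(9*7 - 14) = -3*(63 - 14) = -3*49 = -147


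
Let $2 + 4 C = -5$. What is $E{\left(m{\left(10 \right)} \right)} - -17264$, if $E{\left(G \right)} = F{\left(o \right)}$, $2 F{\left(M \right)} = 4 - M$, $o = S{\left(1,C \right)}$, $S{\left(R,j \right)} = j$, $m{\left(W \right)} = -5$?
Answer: $\frac{138135}{8} \approx 17267.0$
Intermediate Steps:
$C = - \frac{7}{4}$ ($C = - \frac{1}{2} + \frac{1}{4} \left(-5\right) = - \frac{1}{2} - \frac{5}{4} = - \frac{7}{4} \approx -1.75$)
$o = - \frac{7}{4} \approx -1.75$
$F{\left(M \right)} = 2 - \frac{M}{2}$ ($F{\left(M \right)} = \frac{4 - M}{2} = 2 - \frac{M}{2}$)
$E{\left(G \right)} = \frac{23}{8}$ ($E{\left(G \right)} = 2 - - \frac{7}{8} = 2 + \frac{7}{8} = \frac{23}{8}$)
$E{\left(m{\left(10 \right)} \right)} - -17264 = \frac{23}{8} - -17264 = \frac{23}{8} + 17264 = \frac{138135}{8}$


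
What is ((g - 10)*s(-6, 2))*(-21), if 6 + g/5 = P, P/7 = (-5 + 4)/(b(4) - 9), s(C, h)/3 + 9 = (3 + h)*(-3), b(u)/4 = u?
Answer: -68040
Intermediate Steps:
b(u) = 4*u
s(C, h) = -54 - 9*h (s(C, h) = -27 + 3*((3 + h)*(-3)) = -27 + 3*(-9 - 3*h) = -27 + (-27 - 9*h) = -54 - 9*h)
P = -1 (P = 7*((-5 + 4)/(4*4 - 9)) = 7*(-1/(16 - 9)) = 7*(-1/7) = 7*(-1*⅐) = 7*(-⅐) = -1)
g = -35 (g = -30 + 5*(-1) = -30 - 5 = -35)
((g - 10)*s(-6, 2))*(-21) = ((-35 - 10)*(-54 - 9*2))*(-21) = -45*(-54 - 18)*(-21) = -45*(-72)*(-21) = 3240*(-21) = -68040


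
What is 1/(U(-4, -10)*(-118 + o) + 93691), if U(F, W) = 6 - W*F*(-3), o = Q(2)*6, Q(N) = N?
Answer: 1/80335 ≈ 1.2448e-5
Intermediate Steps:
o = 12 (o = 2*6 = 12)
U(F, W) = 6 + 3*F*W (U(F, W) = 6 - F*W*(-3) = 6 - (-3)*F*W = 6 + 3*F*W)
1/(U(-4, -10)*(-118 + o) + 93691) = 1/((6 + 3*(-4)*(-10))*(-118 + 12) + 93691) = 1/((6 + 120)*(-106) + 93691) = 1/(126*(-106) + 93691) = 1/(-13356 + 93691) = 1/80335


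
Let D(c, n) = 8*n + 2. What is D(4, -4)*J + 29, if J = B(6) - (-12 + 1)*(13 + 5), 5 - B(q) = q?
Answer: -5881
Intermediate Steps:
B(q) = 5 - q
D(c, n) = 2 + 8*n
J = 197 (J = (5 - 1*6) - (-12 + 1)*(13 + 5) = (5 - 6) - (-11)*18 = -1 - 1*(-198) = -1 + 198 = 197)
D(4, -4)*J + 29 = (2 + 8*(-4))*197 + 29 = (2 - 32)*197 + 29 = -30*197 + 29 = -5910 + 29 = -5881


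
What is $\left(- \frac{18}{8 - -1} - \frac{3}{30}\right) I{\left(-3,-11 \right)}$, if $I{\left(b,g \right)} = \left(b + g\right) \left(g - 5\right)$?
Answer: $- \frac{2352}{5} \approx -470.4$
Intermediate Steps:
$I{\left(b,g \right)} = \left(-5 + g\right) \left(b + g\right)$ ($I{\left(b,g \right)} = \left(b + g\right) \left(-5 + g\right) = \left(-5 + g\right) \left(b + g\right)$)
$\left(- \frac{18}{8 - -1} - \frac{3}{30}\right) I{\left(-3,-11 \right)} = \left(- \frac{18}{8 - -1} - \frac{3}{30}\right) \left(\left(-11\right)^{2} - -15 - -55 - -33\right) = \left(- \frac{18}{8 + 1} - \frac{1}{10}\right) \left(121 + 15 + 55 + 33\right) = \left(- \frac{18}{9} - \frac{1}{10}\right) 224 = \left(\left(-18\right) \frac{1}{9} - \frac{1}{10}\right) 224 = \left(-2 - \frac{1}{10}\right) 224 = \left(- \frac{21}{10}\right) 224 = - \frac{2352}{5}$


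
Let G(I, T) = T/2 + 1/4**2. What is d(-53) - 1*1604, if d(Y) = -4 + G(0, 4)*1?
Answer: -25695/16 ≈ -1605.9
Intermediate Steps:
G(I, T) = 1/16 + T/2 (G(I, T) = T*(1/2) + 1/16 = T/2 + 1*(1/16) = T/2 + 1/16 = 1/16 + T/2)
d(Y) = -31/16 (d(Y) = -4 + (1/16 + (1/2)*4)*1 = -4 + (1/16 + 2)*1 = -4 + (33/16)*1 = -4 + 33/16 = -31/16)
d(-53) - 1*1604 = -31/16 - 1*1604 = -31/16 - 1604 = -25695/16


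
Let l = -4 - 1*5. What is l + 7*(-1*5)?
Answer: -44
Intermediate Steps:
l = -9 (l = -4 - 5 = -9)
l + 7*(-1*5) = -9 + 7*(-1*5) = -9 + 7*(-5) = -9 - 35 = -44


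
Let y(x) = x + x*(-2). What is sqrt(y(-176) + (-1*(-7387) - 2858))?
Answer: sqrt(4705) ≈ 68.593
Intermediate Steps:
y(x) = -x (y(x) = x - 2*x = -x)
sqrt(y(-176) + (-1*(-7387) - 2858)) = sqrt(-1*(-176) + (-1*(-7387) - 2858)) = sqrt(176 + (7387 - 2858)) = sqrt(176 + 4529) = sqrt(4705)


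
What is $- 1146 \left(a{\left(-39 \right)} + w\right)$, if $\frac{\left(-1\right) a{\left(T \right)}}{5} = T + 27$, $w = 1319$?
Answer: $-1580334$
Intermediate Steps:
$a{\left(T \right)} = -135 - 5 T$ ($a{\left(T \right)} = - 5 \left(T + 27\right) = - 5 \left(27 + T\right) = -135 - 5 T$)
$- 1146 \left(a{\left(-39 \right)} + w\right) = - 1146 \left(\left(-135 - -195\right) + 1319\right) = - 1146 \left(\left(-135 + 195\right) + 1319\right) = - 1146 \left(60 + 1319\right) = \left(-1146\right) 1379 = -1580334$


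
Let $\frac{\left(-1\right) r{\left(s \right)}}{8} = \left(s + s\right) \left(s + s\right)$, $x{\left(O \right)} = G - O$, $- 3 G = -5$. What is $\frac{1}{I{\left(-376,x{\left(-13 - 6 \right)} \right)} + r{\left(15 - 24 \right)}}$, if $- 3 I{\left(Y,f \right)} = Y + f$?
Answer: $- \frac{9}{22262} \approx -0.00040428$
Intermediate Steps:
$G = \frac{5}{3}$ ($G = \left(- \frac{1}{3}\right) \left(-5\right) = \frac{5}{3} \approx 1.6667$)
$x{\left(O \right)} = \frac{5}{3} - O$
$r{\left(s \right)} = - 32 s^{2}$ ($r{\left(s \right)} = - 8 \left(s + s\right) \left(s + s\right) = - 8 \cdot 2 s 2 s = - 8 \cdot 4 s^{2} = - 32 s^{2}$)
$I{\left(Y,f \right)} = - \frac{Y}{3} - \frac{f}{3}$ ($I{\left(Y,f \right)} = - \frac{Y + f}{3} = - \frac{Y}{3} - \frac{f}{3}$)
$\frac{1}{I{\left(-376,x{\left(-13 - 6 \right)} \right)} + r{\left(15 - 24 \right)}} = \frac{1}{\left(\left(- \frac{1}{3}\right) \left(-376\right) - \frac{\frac{5}{3} - \left(-13 - 6\right)}{3}\right) - 32 \left(15 - 24\right)^{2}} = \frac{1}{\left(\frac{376}{3} - \frac{\frac{5}{3} - \left(-13 - 6\right)}{3}\right) - 32 \left(15 - 24\right)^{2}} = \frac{1}{\left(\frac{376}{3} - \frac{\frac{5}{3} - -19}{3}\right) - 32 \left(-9\right)^{2}} = \frac{1}{\left(\frac{376}{3} - \frac{\frac{5}{3} + 19}{3}\right) - 2592} = \frac{1}{\left(\frac{376}{3} - \frac{62}{9}\right) - 2592} = \frac{1}{\frac{1066}{9} - 2592} = \frac{1}{- \frac{22262}{9}} = - \frac{9}{22262}$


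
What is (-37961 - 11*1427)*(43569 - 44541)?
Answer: 52155576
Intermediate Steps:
(-37961 - 11*1427)*(43569 - 44541) = (-37961 - 15697)*(-972) = -53658*(-972) = 52155576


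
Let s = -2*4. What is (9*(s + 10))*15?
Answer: 270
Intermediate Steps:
s = -8
(9*(s + 10))*15 = (9*(-8 + 10))*15 = (9*2)*15 = 18*15 = 270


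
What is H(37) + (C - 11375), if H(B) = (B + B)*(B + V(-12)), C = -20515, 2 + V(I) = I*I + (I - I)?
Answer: -18644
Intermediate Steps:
V(I) = -2 + I² (V(I) = -2 + (I*I + (I - I)) = -2 + (I² + 0) = -2 + I²)
H(B) = 2*B*(142 + B) (H(B) = (B + B)*(B + (-2 + (-12)²)) = (2*B)*(B + (-2 + 144)) = (2*B)*(B + 142) = (2*B)*(142 + B) = 2*B*(142 + B))
H(37) + (C - 11375) = 2*37*(142 + 37) + (-20515 - 11375) = 2*37*179 - 31890 = 13246 - 31890 = -18644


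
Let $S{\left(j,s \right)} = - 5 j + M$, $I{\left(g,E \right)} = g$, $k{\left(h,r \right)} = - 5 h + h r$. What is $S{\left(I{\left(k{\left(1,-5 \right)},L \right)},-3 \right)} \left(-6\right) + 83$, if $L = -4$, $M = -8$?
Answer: $-169$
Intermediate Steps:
$S{\left(j,s \right)} = -8 - 5 j$ ($S{\left(j,s \right)} = - 5 j - 8 = -8 - 5 j$)
$S{\left(I{\left(k{\left(1,-5 \right)},L \right)},-3 \right)} \left(-6\right) + 83 = \left(-8 - 5 \cdot 1 \left(-5 - 5\right)\right) \left(-6\right) + 83 = \left(-8 - 5 \cdot 1 \left(-10\right)\right) \left(-6\right) + 83 = \left(-8 - -50\right) \left(-6\right) + 83 = \left(-8 + 50\right) \left(-6\right) + 83 = 42 \left(-6\right) + 83 = -252 + 83 = -169$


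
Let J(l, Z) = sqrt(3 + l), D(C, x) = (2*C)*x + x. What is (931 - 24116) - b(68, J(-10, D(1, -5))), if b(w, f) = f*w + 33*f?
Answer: -23185 - 101*I*sqrt(7) ≈ -23185.0 - 267.22*I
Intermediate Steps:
D(C, x) = x + 2*C*x (D(C, x) = 2*C*x + x = x + 2*C*x)
b(w, f) = 33*f + f*w
(931 - 24116) - b(68, J(-10, D(1, -5))) = (931 - 24116) - sqrt(3 - 10)*(33 + 68) = -23185 - sqrt(-7)*101 = -23185 - I*sqrt(7)*101 = -23185 - 101*I*sqrt(7)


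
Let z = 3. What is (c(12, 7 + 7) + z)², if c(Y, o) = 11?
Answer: 196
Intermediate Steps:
(c(12, 7 + 7) + z)² = (11 + 3)² = 14² = 196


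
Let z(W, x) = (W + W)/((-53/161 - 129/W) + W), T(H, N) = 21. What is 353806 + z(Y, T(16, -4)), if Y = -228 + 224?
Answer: 6361780534/17981 ≈ 3.5381e+5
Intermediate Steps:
Y = -4
z(W, x) = 2*W/(-53/161 + W - 129/W) (z(W, x) = (2*W)/((-53*1/161 - 129/W) + W) = (2*W)/((-53/161 - 129/W) + W) = (2*W)/(-53/161 + W - 129/W) = 2*W/(-53/161 + W - 129/W))
353806 + z(Y, T(16, -4)) = 353806 + 322*(-4)**2/(-20769 - 53*(-4) + 161*(-4)**2) = 353806 + 322*16/(-20769 + 212 + 161*16) = 353806 + 322*16/(-20769 + 212 + 2576) = 353806 + 322*16/(-17981) = 353806 + 322*16*(-1/17981) = 353806 - 5152/17981 = 6361780534/17981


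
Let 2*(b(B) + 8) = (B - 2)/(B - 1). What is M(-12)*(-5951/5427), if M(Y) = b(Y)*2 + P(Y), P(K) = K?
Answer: 2082850/70551 ≈ 29.523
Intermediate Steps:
b(B) = -8 + (-2 + B)/(2*(-1 + B)) (b(B) = -8 + ((B - 2)/(B - 1))/2 = -8 + ((-2 + B)/(-1 + B))/2 = -8 + (-2 + B)/(2*(-1 + B)))
M(Y) = Y + (14 - 15*Y)/(-1 + Y) (M(Y) = ((14 - 15*Y)/(2*(-1 + Y)))*2 + Y = (14 - 15*Y)/(-1 + Y) + Y = Y + (14 - 15*Y)/(-1 + Y))
M(-12)*(-5951/5427) = ((14 + (-12)² - 16*(-12))/(-1 - 12))*(-5951/5427) = ((14 + 144 + 192)/(-13))*(-5951*1/5427) = -1/13*350*(-5951/5427) = -350/13*(-5951/5427) = 2082850/70551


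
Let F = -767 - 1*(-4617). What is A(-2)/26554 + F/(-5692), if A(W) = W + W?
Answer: -25563917/37786342 ≈ -0.67654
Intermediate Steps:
A(W) = 2*W
F = 3850 (F = -767 + 4617 = 3850)
A(-2)/26554 + F/(-5692) = (2*(-2))/26554 + 3850/(-5692) = -4*1/26554 + 3850*(-1/5692) = -2/13277 - 1925/2846 = -25563917/37786342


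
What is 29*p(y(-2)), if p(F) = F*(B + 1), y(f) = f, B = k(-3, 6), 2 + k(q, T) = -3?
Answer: 232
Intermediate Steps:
k(q, T) = -5 (k(q, T) = -2 - 3 = -5)
B = -5
p(F) = -4*F (p(F) = F*(-5 + 1) = F*(-4) = -4*F)
29*p(y(-2)) = 29*(-4*(-2)) = 29*8 = 232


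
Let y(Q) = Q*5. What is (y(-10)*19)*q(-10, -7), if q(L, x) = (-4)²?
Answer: -15200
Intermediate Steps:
q(L, x) = 16
y(Q) = 5*Q
(y(-10)*19)*q(-10, -7) = ((5*(-10))*19)*16 = -50*19*16 = -950*16 = -15200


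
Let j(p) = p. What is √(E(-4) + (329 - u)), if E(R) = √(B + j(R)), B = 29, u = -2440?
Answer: √2774 ≈ 52.669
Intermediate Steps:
E(R) = √(29 + R)
√(E(-4) + (329 - u)) = √(√(29 - 4) + (329 - 1*(-2440))) = √(√25 + (329 + 2440)) = √(5 + 2769) = √2774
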